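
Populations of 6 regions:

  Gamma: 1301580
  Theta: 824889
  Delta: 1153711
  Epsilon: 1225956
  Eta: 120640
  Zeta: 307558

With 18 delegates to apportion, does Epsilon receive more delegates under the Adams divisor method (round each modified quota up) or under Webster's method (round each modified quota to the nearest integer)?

Adams: Gamma 5, Theta 3, Delta 4, Epsilon 4, Eta 1, Zeta 1.
Webster: Gamma 5, Theta 3, Delta 4, Epsilon 5, Eta 0, Zeta 1.
Epsilon gets 4 under Adams and 5 under Webster.

Webster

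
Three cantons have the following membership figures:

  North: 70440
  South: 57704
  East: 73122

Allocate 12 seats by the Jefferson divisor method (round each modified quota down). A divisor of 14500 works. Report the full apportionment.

With modified divisor 14500: modified quotas North 4.858, South 3.980, East 5.043.
Rounding down: North 4, South 3, East 5 (total 12).

North: 4, South: 3, East: 5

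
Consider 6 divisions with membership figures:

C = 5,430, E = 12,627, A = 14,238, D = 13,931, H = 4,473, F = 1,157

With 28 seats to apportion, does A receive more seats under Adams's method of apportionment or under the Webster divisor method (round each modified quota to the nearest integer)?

Webster

Adams: C 3, E 7, A 7, D 7, H 3, F 1.
Webster: C 3, E 7, A 8, D 7, H 2, F 1.
A gets 7 under Adams and 8 under Webster.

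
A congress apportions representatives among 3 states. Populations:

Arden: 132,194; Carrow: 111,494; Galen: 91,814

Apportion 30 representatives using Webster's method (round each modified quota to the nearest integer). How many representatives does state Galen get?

Standard divisor 335502/30 ≈ 11183.4; standard quotas: Arden 11.821, Carrow 9.970, Galen 8.210.
Rounding to the nearest integer gives Arden 12, Carrow 10, Galen 8 — total 30, matching the house size, so no adjustment is needed.
Galen receives 8.

8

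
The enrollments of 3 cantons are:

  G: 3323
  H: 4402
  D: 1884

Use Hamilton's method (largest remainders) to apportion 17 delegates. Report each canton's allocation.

The standard divisor is 9609/17 ≈ 565.235.
Standard quotas: G 5.879, H 7.788, D 3.333.
Lower quotas: G 5, H 7, D 3 (sum 15, leaving 2 seats).
Remainders in descending order: G 0.879, H 0.788, D 0.333.
Largest remainders: G, H receive the extra seats.

G 6, H 8, D 3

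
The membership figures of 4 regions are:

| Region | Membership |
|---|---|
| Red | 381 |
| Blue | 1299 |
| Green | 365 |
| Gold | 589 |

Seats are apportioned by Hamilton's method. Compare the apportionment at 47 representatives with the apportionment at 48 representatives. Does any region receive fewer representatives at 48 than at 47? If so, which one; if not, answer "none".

Green

At 47 seats: Red 7, Blue 23, Green 7, Gold 10.
At 48 seats: Red 7, Blue 24, Green 6, Gold 11.
Green drops from 7 to 6.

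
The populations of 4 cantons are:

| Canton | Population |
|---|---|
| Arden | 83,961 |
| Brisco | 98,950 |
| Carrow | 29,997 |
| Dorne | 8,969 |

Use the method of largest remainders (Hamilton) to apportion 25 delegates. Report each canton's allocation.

Standard divisor: 221877 ÷ 25 ≈ 8875.08.
Standard quotas: Arden 9.4603, Brisco 11.1492, Carrow 3.3799, Dorne 1.0106.
Lower quotas: Arden 9, Brisco 11, Carrow 3, Dorne 1 (sum 24, leaving 1 seat).
Remainders in descending order: Arden 0.4603, Carrow 0.3799, Brisco 0.1492, Dorne 0.0106.
The surplus seat goes to Arden.

Arden=10, Brisco=11, Carrow=3, Dorne=1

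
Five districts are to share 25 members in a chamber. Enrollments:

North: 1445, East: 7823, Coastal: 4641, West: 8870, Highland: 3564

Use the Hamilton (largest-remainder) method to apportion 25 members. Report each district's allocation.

Total 26343; standard divisor 26343/25 ≈ 1053.72.
Standard quotas: North 1.3713, East 7.4242, Coastal 4.4044, West 8.4178, Highland 3.3823.
Lower quotas: North 1, East 7, Coastal 4, West 8, Highland 3 (sum 23, leaving 2 seats).
Remainders in descending order: East 0.4242, West 0.4178, Coastal 0.4044, Highland 0.3823, North 0.3713.
The surplus seats go to East, West.

North: 1; East: 8; Coastal: 4; West: 9; Highland: 3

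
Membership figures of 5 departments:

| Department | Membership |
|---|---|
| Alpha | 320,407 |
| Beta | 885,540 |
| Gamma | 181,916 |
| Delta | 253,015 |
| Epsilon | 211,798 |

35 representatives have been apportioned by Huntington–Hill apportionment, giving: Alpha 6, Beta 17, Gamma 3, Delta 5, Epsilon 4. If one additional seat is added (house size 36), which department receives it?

Priority for the next seat is population ÷ (√(s·(s+1))).
Priorities: Alpha 49439.873, Beta 50622.952, Gamma 52514.626, Delta 46194.008, Epsilon 47359.473.
Highest priority: Gamma.

Gamma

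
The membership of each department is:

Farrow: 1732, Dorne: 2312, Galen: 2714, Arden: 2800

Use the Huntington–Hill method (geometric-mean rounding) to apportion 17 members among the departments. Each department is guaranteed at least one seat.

Farrow: 3; Dorne: 4; Galen: 5; Arden: 5

With divisor 562: modified quotas Farrow 3.082, Dorne 4.114, Galen 4.829, Arden 4.982.
Geometric-mean thresholds: Farrow √(3·4)=3.464, Dorne √(4·5)=4.472, Galen √(4·5)=4.472, Arden √(4·5)=4.472.
Each quota rounded against its threshold gives Farrow 3, Dorne 4, Galen 5, Arden 5 (total 17).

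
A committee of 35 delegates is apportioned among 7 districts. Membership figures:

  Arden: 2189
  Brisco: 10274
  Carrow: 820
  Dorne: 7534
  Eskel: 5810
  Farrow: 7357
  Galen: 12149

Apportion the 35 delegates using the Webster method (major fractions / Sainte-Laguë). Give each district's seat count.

Arden: 2; Brisco: 8; Carrow: 1; Dorne: 6; Eskel: 4; Farrow: 5; Galen: 9

Standard divisor 46133/35 ≈ 1318.086; standard quotas: Arden 1.661, Brisco 7.795, Carrow 0.622, Dorne 5.716, Eskel 4.408, Farrow 5.582, Galen 9.217.
Rounding to the nearest integer gives 2, 8, 1, 6, 4, 6, 9 = 36 seats, so the divisor must be adjusted.
With modified divisor 1350: modified quotas Arden 1.621, Brisco 7.610, Carrow 0.607, Dorne 5.581, Eskel 4.304, Farrow 5.450, Galen 8.999.
Rounding to the nearest integer: Arden 2, Brisco 8, Carrow 1, Dorne 6, Eskel 4, Farrow 5, Galen 9 (total 35).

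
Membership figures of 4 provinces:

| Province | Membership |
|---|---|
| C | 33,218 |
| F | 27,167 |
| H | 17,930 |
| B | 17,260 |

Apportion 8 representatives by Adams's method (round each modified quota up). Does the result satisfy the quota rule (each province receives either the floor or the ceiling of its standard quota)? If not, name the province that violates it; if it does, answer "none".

Standard quotas: C 2.780, F 2.274, H 1.501, B 1.445.
Adams allocation: C 2, F 2, H 2, B 2.
Every allocation lies between the lower and upper quota.

none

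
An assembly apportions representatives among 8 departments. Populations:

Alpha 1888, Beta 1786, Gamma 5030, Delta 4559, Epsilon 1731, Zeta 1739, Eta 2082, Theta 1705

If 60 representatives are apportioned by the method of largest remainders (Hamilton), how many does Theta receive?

Standard divisor: 20520 ÷ 60 = 342.
Standard quotas: Alpha 5.5205, Beta 5.2222, Gamma 14.7076, Delta 13.3304, Epsilon 5.0614, Zeta 5.0848, Eta 6.0877, Theta 4.9854.
Lower quotas: Alpha 5, Beta 5, Gamma 14, Delta 13, Epsilon 5, Zeta 5, Eta 6, Theta 4 (sum 57, leaving 3 seats).
Remainders in descending order: Theta 0.9854, Gamma 0.7076, Alpha 0.5205, Delta 0.3304, Beta 0.2222, Eta 0.0877, Zeta 0.0848, Epsilon 0.0614.
The surplus seats go to Theta, Gamma, Alpha.
Theta receives 5.

5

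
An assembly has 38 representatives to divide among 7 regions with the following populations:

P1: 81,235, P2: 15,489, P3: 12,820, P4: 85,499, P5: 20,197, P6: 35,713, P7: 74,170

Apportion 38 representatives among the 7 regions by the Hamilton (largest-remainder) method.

P1: 9; P2: 2; P3: 2; P4: 10; P5: 2; P6: 4; P7: 9

Standard divisor: 325123 ÷ 38 ≈ 8555.868.
Standard quotas: P1 9.4947, P2 1.8103, P3 1.4984, P4 9.9930, P5 2.3606, P6 4.1741, P7 8.6689.
Lower quotas: P1 9, P2 1, P3 1, P4 9, P5 2, P6 4, P7 8 (sum 34, leaving 4 seats).
Remainders in descending order: P4 0.9930, P2 0.8103, P7 0.6689, P3 0.4984, P1 0.4947, P5 0.3606, P6 0.1741.
Largest remainders: P4, P2, P7, P3 receive the extra seats.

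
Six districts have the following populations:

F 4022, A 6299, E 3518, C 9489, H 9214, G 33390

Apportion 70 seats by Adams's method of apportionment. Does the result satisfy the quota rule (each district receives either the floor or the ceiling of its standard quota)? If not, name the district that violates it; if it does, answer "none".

Standard quotas: F 4.270, A 6.688, E 3.735, C 10.074, H 9.783, G 35.450.
Adams allocation: F 5, A 7, E 4, C 10, H 10, G 34.
G has quota 35.450 (lower 35, upper 36) but receives 34 — outside the quota interval.

G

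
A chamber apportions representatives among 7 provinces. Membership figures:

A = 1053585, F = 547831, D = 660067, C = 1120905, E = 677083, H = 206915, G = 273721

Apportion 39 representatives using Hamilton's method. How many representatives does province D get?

6

Total 4540107; standard divisor 4540107/39 = 116413.
Standard quotas: A 9.0504, F 4.7059, D 5.6700, C 9.6287, E 5.8162, H 1.7774, G 2.3513.
Lower quotas: A 9, F 4, D 5, C 9, E 5, H 1, G 2 (sum 35, leaving 4 seats).
Remainders in descending order: E 0.8162, H 0.7774, F 0.7059, D 0.6700, C 0.6287, G 0.3513, A 0.0504.
Largest remainders: E, H, F, D receive the extra seats.
D receives 6.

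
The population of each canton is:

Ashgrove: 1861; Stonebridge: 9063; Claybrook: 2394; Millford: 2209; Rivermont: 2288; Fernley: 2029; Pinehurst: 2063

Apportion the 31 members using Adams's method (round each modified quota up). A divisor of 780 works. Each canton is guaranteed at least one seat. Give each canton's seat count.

With modified divisor 780: modified quotas Ashgrove 2.386, Stonebridge 11.619, Claybrook 3.069, Millford 2.832, Rivermont 2.933, Fernley 2.601, Pinehurst 2.645.
Rounding up: Ashgrove 3, Stonebridge 12, Claybrook 4, Millford 3, Rivermont 3, Fernley 3, Pinehurst 3 (total 31).

Ashgrove 3; Stonebridge 12; Claybrook 4; Millford 3; Rivermont 3; Fernley 3; Pinehurst 3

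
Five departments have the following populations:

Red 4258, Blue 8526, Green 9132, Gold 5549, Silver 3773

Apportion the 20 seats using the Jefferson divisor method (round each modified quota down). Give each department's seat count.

Red=3, Blue=6, Green=6, Gold=3, Silver=2

Standard divisor 31238/20 ≈ 1561.9; standard quotas: Red 2.726, Blue 5.459, Green 5.847, Gold 3.553, Silver 2.416.
Rounding down gives 2, 5, 5, 3, 2 = 17 seats, so the divisor must be adjusted.
With modified divisor 1400: modified quotas Red 3.041, Blue 6.090, Green 6.523, Gold 3.964, Silver 2.695.
Rounding down: Red 3, Blue 6, Green 6, Gold 3, Silver 2 (total 20).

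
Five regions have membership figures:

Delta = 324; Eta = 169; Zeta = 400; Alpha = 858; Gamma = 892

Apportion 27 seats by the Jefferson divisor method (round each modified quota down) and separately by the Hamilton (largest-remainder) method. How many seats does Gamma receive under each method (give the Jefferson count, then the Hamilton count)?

10 and 9

Jefferson: Delta 3, Eta 1, Zeta 4, Alpha 9, Gamma 10.
Hamilton: Delta 3, Eta 2, Zeta 4, Alpha 9, Gamma 9.
Gamma gets 10 under Jefferson and 9 under Hamilton.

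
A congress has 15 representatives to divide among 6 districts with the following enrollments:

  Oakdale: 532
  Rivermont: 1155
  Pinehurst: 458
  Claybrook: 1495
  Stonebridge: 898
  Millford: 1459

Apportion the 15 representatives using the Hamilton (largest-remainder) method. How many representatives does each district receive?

Standard divisor: 5997 ÷ 15 ≈ 399.8.
Standard quotas: Oakdale 1.331, Rivermont 2.889, Pinehurst 1.146, Claybrook 3.739, Stonebridge 2.246, Millford 3.649.
Lower quotas: Oakdale 1, Rivermont 2, Pinehurst 1, Claybrook 3, Stonebridge 2, Millford 3 (sum 12, leaving 3 seats).
Remainders in descending order: Rivermont 0.889, Claybrook 0.739, Millford 0.649, Oakdale 0.331, Stonebridge 0.246, Pinehurst 0.146.
The surplus seats go to Rivermont, Claybrook, Millford.

Oakdale 1, Rivermont 3, Pinehurst 1, Claybrook 4, Stonebridge 2, Millford 4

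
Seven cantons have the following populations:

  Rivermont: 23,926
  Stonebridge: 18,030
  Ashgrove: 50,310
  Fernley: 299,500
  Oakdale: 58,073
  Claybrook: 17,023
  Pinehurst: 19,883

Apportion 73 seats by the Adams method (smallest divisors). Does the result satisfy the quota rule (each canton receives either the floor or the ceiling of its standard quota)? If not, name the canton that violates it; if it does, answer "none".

Fernley

Standard quotas: Rivermont 3.588, Stonebridge 2.704, Ashgrove 7.545, Fernley 44.918, Oakdale 8.710, Claybrook 2.553, Pinehurst 2.982.
Adams allocation: Rivermont 4, Stonebridge 3, Ashgrove 8, Fernley 43, Oakdale 9, Claybrook 3, Pinehurst 3.
Fernley has quota 44.918 (lower 44, upper 45) but receives 43 — outside the quota interval.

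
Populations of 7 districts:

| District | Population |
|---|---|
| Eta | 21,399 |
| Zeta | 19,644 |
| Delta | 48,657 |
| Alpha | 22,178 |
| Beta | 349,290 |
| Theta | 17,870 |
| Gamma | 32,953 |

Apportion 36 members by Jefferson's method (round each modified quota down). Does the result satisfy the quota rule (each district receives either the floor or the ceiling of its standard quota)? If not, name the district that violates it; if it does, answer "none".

Standard quotas: Eta 1.505, Zeta 1.381, Delta 3.421, Alpha 1.559, Beta 24.560, Theta 1.257, Gamma 2.317.
Jefferson allocation: Eta 1, Zeta 1, Delta 3, Alpha 1, Beta 27, Theta 1, Gamma 2.
Beta has quota 24.560 (lower 24, upper 25) but receives 27 — outside the quota interval.

Beta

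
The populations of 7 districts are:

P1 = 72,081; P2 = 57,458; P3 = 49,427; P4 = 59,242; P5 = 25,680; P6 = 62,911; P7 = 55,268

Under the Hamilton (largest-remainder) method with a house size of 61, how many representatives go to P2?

9

Standard divisor: 382067 ÷ 61 ≈ 6263.393.
Standard quotas: P1 11.5083, P2 9.1736, P3 7.8914, P4 9.4585, P5 4.1000, P6 10.0442, P7 8.8240.
Lower quotas: P1 11, P2 9, P3 7, P4 9, P5 4, P6 10, P7 8 (sum 58, leaving 3 seats).
Remainders in descending order: P3 0.8914, P7 0.8240, P1 0.5083, P4 0.4585, P2 0.1736, P5 0.1000, P6 0.0442.
The surplus seats go to P3, P7, P1.
P2 receives 9.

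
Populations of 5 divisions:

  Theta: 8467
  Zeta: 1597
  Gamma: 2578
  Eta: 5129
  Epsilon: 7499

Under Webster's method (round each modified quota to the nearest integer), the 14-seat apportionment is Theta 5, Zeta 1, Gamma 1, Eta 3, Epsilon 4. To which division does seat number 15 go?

Gamma

Priority for the next seat is population ÷ (current seats + 0.5).
Priorities: Theta 1539.455, Zeta 1064.667, Gamma 1718.667, Eta 1465.429, Epsilon 1666.444.
Highest priority: Gamma.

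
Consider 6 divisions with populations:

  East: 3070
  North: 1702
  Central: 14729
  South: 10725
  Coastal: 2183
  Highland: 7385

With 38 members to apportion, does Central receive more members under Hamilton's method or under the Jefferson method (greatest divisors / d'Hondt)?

Jefferson

Hamilton: East 3, North 2, Central 14, South 10, Coastal 2, Highland 7.
Jefferson: East 3, North 1, Central 15, South 10, Coastal 2, Highland 7.
Central gets 14 under Hamilton and 15 under Jefferson.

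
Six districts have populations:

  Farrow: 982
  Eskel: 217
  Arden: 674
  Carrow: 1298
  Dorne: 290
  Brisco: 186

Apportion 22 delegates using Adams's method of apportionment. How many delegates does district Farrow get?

6

Standard divisor 3647/22 ≈ 165.773; standard quotas: Farrow 5.924, Eskel 1.309, Arden 4.066, Carrow 7.830, Dorne 1.749, Brisco 1.122.
Rounding up gives 6, 2, 5, 8, 2, 2 = 25 seats, so the divisor must be adjusted.
With modified divisor 190: modified quotas Farrow 5.168, Eskel 1.142, Arden 3.547, Carrow 6.832, Dorne 1.526, Brisco 0.979.
Rounding up: Farrow 6, Eskel 2, Arden 4, Carrow 7, Dorne 2, Brisco 1 (total 22).
Farrow receives 6.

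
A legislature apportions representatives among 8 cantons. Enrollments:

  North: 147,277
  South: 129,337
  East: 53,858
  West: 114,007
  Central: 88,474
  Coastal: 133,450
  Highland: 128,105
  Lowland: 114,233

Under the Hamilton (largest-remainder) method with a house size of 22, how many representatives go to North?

Standard divisor: 908741 ÷ 22 ≈ 41306.409.
Standard quotas: North 3.5655, South 3.1312, East 1.3039, West 2.7600, Central 2.1419, Coastal 3.2307, Highland 3.1013, Lowland 2.7655.
Lower quotas: North 3, South 3, East 1, West 2, Central 2, Coastal 3, Highland 3, Lowland 2 (sum 19, leaving 3 seats).
Remainders in descending order: Lowland 0.7655, West 0.7600, North 0.5655, East 0.3039, Coastal 0.2307, Central 0.1419, South 0.1312, Highland 0.1013.
Largest remainders: Lowland, West, North receive the extra seats.
North receives 4.

4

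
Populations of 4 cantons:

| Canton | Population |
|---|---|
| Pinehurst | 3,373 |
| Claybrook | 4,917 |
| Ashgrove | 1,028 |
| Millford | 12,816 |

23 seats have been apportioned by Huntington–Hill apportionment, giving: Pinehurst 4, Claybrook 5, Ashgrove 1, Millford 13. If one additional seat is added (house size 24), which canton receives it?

Millford

Priority for the next seat is population ÷ (√(s·(s+1))).
Priorities: Pinehurst 754.226, Claybrook 897.717, Ashgrove 726.906, Millford 949.985.
Highest priority: Millford.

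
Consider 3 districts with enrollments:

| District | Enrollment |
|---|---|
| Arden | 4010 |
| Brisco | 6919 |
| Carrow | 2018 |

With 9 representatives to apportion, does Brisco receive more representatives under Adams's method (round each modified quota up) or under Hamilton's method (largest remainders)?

Hamilton

Adams: Arden 3, Brisco 4, Carrow 2.
Hamilton: Arden 3, Brisco 5, Carrow 1.
Brisco gets 4 under Adams and 5 under Hamilton.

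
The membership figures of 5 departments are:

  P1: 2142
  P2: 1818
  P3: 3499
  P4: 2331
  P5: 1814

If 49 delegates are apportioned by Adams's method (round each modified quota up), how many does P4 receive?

10

Standard divisor 11604/49 ≈ 236.816; standard quotas: P1 9.045, P2 7.677, P3 14.775, P4 9.843, P5 7.660.
Rounding up gives 10, 8, 15, 10, 8 = 51 seats, so the divisor must be adjusted.
With modified divisor 254: modified quotas P1 8.433, P2 7.157, P3 13.776, P4 9.177, P5 7.142.
Rounding up: P1 9, P2 8, P3 14, P4 10, P5 8 (total 49).
P4 receives 10.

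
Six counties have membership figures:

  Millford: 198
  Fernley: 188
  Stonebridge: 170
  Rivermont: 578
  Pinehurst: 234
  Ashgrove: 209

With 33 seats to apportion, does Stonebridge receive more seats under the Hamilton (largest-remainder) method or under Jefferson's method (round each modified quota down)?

Hamilton: Millford 4, Fernley 4, Stonebridge 4, Rivermont 12, Pinehurst 5, Ashgrove 4.
Jefferson: Millford 4, Fernley 4, Stonebridge 3, Rivermont 13, Pinehurst 5, Ashgrove 4.
Stonebridge gets 4 under Hamilton and 3 under Jefferson.

Hamilton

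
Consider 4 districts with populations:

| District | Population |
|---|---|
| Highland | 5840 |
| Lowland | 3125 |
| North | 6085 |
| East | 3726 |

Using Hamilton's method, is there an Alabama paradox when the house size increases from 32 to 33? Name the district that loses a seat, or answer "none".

none

At 32 seats: Highland 10, Lowland 5, North 11, East 6.
At 33 seats: Highland 10, Lowland 5, North 11, East 7.
No district's allocation decreased.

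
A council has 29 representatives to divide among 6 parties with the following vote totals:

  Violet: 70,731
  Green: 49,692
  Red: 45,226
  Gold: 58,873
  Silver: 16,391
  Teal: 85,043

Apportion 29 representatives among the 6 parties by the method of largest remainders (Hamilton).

Standard divisor: 325956 ÷ 29 ≈ 11239.862.
Standard quotas: Violet 6.2929, Green 4.4211, Red 4.0237, Gold 5.2379, Silver 1.4583, Teal 7.5662.
Lower quotas: Violet 6, Green 4, Red 4, Gold 5, Silver 1, Teal 7 (sum 27, leaving 2 seats).
Remainders in descending order: Teal 0.5662, Silver 0.4583, Green 0.4211, Violet 0.2929, Gold 0.2379, Red 0.0237.
Largest remainders: Teal, Silver receive the extra seats.

Violet 6; Green 4; Red 4; Gold 5; Silver 2; Teal 8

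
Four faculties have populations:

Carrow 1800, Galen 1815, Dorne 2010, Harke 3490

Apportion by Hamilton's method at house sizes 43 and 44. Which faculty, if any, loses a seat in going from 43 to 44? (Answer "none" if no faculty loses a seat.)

At 43 seats: Carrow 9, Galen 9, Dorne 9, Harke 16.
At 44 seats: Carrow 8, Galen 9, Dorne 10, Harke 17.
Carrow drops from 9 to 8.

Carrow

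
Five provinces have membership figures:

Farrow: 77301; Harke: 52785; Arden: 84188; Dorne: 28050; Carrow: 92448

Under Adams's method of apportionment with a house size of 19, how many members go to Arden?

Standard divisor 334772/19 ≈ 17619.579; standard quotas: Farrow 4.387, Harke 2.996, Arden 4.778, Dorne 1.592, Carrow 5.247.
Rounding up gives 5, 3, 5, 2, 6 = 21 seats, so the divisor must be adjusted.
With modified divisor 20200: modified quotas Farrow 3.827, Harke 2.613, Arden 4.168, Dorne 1.389, Carrow 4.577.
Rounding up: Farrow 4, Harke 3, Arden 5, Dorne 2, Carrow 5 (total 19).
Arden receives 5.

5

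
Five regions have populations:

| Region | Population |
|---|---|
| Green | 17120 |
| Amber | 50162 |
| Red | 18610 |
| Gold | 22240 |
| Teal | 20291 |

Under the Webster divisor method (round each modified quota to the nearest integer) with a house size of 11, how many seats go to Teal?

2

Standard divisor 128423/11 ≈ 11674.818; standard quotas: Green 1.466, Amber 4.297, Red 1.594, Gold 1.905, Teal 1.738.
Rounding to the nearest integer gives Green 1, Amber 4, Red 2, Gold 2, Teal 2 — total 11, matching the house size, so no adjustment is needed.
Teal receives 2.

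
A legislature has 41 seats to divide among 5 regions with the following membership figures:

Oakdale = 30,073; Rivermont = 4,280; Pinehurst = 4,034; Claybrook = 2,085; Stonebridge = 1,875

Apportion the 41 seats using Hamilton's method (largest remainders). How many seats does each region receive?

The standard divisor is 42347/41 ≈ 1032.854.
Standard quotas: Oakdale 29.1164, Rivermont 4.1439, Pinehurst 3.9057, Claybrook 2.0187, Stonebridge 1.8154.
Lower quotas: Oakdale 29, Rivermont 4, Pinehurst 3, Claybrook 2, Stonebridge 1 (sum 39, leaving 2 seats).
Remainders in descending order: Pinehurst 0.9057, Stonebridge 0.8154, Rivermont 0.1439, Oakdale 0.1164, Claybrook 0.0187.
Largest remainders: Pinehurst, Stonebridge receive the extra seats.

Oakdale 29, Rivermont 4, Pinehurst 4, Claybrook 2, Stonebridge 2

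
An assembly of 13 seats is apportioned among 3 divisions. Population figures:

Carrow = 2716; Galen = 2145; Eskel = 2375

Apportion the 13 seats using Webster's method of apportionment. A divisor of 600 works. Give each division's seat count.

Carrow=5, Galen=4, Eskel=4

With modified divisor 600: modified quotas Carrow 4.527, Galen 3.575, Eskel 3.958.
Rounding to the nearest integer: Carrow 5, Galen 4, Eskel 4 (total 13).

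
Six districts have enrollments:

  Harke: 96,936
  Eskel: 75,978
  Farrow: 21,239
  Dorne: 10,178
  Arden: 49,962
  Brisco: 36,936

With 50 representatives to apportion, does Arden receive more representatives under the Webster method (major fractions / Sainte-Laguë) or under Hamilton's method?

Webster

Webster: Harke 16, Eskel 13, Farrow 4, Dorne 2, Arden 9, Brisco 6.
Hamilton: Harke 17, Eskel 13, Farrow 4, Dorne 2, Arden 8, Brisco 6.
Arden gets 9 under Webster and 8 under Hamilton.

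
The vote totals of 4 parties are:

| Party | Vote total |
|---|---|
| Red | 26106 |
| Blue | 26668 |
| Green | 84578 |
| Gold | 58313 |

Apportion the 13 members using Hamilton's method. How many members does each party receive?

Red 2; Blue 2; Green 5; Gold 4

The standard divisor is 195665/13 ≈ 15051.154.
Standard quotas: Red 1.7345, Blue 1.7718, Green 5.6194, Gold 3.8743.
Lower quotas: Red 1, Blue 1, Green 5, Gold 3 (sum 10, leaving 3 seats).
Remainders in descending order: Gold 0.8743, Blue 0.7718, Red 0.7345, Green 0.6194.
Largest remainders: Gold, Blue, Red receive the extra seats.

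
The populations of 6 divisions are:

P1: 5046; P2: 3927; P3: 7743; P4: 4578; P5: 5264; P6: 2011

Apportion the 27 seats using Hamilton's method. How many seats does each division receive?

Standard divisor: 28569 ÷ 27 ≈ 1058.111.
Standard quotas: P1 4.7689, P2 3.7113, P3 7.3178, P4 4.3266, P5 4.9749, P6 1.9006.
Lower quotas: P1 4, P2 3, P3 7, P4 4, P5 4, P6 1 (sum 23, leaving 4 seats).
Remainders in descending order: P5 0.9749, P6 0.9006, P1 0.7689, P2 0.7113, P4 0.3266, P3 0.3178.
Largest remainders: P5, P6, P1, P2 receive the extra seats.

P1 5, P2 4, P3 7, P4 4, P5 5, P6 2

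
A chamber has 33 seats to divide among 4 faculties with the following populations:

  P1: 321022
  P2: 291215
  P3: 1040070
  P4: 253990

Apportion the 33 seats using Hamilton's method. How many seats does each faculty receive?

P1=6; P2=5; P3=18; P4=4

Standard divisor: 1906297 ÷ 33 ≈ 57766.576.
Standard quotas: P1 5.5572, P2 5.0412, P3 18.0047, P4 4.3968.
Lower quotas: P1 5, P2 5, P3 18, P4 4 (sum 32, leaving 1 seat).
Remainders in descending order: P1 0.5572, P4 0.3968, P2 0.0412, P3 0.0047.
Largest remainder: P1 receives the extra seat.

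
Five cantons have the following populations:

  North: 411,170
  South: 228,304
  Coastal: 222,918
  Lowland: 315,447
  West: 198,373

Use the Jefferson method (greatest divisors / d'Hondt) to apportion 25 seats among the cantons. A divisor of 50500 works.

North: 8, South: 4, Coastal: 4, Lowland: 6, West: 3

With modified divisor 50500: modified quotas North 8.142, South 4.521, Coastal 4.414, Lowland 6.246, West 3.928.
Rounding down: North 8, South 4, Coastal 4, Lowland 6, West 3 (total 25).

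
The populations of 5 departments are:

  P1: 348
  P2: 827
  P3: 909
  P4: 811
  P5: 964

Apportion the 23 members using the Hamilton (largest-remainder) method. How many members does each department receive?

The standard divisor is 3859/23 ≈ 167.783.
Standard quotas: P1 2.074, P2 4.929, P3 5.418, P4 4.834, P5 5.746.
Lower quotas: P1 2, P2 4, P3 5, P4 4, P5 5 (sum 20, leaving 3 seats).
Remainders in descending order: P2 0.929, P4 0.834, P5 0.746, P3 0.418, P1 0.074.
The surplus seats go to P2, P4, P5.

P1=2; P2=5; P3=5; P4=5; P5=6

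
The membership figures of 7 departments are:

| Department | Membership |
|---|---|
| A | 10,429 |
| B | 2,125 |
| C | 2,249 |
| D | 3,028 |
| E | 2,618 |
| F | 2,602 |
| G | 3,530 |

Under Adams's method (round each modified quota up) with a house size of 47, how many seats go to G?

6

Standard divisor 26581/47 ≈ 565.553; standard quotas: A 18.440, B 3.757, C 3.977, D 5.354, E 4.629, F 4.601, G 6.242.
Rounding up gives 19, 4, 4, 6, 5, 5, 7 = 50 seats, so the divisor must be adjusted.
With modified divisor 610: modified quotas A 17.097, B 3.484, C 3.687, D 4.964, E 4.292, F 4.266, G 5.787.
Rounding up: A 18, B 4, C 4, D 5, E 5, F 5, G 6 (total 47).
G receives 6.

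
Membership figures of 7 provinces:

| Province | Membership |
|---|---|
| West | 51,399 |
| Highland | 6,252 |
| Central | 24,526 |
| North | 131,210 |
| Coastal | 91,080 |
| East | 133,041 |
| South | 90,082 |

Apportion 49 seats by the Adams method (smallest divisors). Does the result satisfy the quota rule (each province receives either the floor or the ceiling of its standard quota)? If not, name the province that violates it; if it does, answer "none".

none

Standard quotas: West 4.774, Highland 0.581, Central 2.278, North 12.186, Coastal 8.459, East 12.356, South 8.366.
Adams allocation: West 5, Highland 1, Central 3, North 12, Coastal 8, East 12, South 8.
Every allocation lies between the lower and upper quota.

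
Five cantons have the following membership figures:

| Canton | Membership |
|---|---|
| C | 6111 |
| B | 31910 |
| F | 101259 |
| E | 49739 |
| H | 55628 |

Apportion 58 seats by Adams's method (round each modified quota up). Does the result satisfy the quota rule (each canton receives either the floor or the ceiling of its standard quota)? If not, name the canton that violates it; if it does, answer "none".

Standard quotas: C 1.449, B 7.565, F 24.006, E 11.792, H 13.188.
Adams allocation: C 2, B 8, F 23, E 12, H 13.
F has quota 24.006 (lower 24, upper 25) but receives 23 — outside the quota interval.

F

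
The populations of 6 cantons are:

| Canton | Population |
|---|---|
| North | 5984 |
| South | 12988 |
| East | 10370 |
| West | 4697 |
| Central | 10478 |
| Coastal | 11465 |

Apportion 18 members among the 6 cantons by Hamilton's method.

The standard divisor is 55982/18 ≈ 3110.111.
Standard quotas: North 1.9240, South 4.1761, East 3.3343, West 1.5102, Central 3.3690, Coastal 3.6864.
Lower quotas: North 1, South 4, East 3, West 1, Central 3, Coastal 3 (sum 15, leaving 3 seats).
Remainders in descending order: North 0.9240, Coastal 0.6864, West 0.5102, Central 0.3690, East 0.3343, South 0.1761.
The surplus seats go to North, Coastal, West.

North: 2, South: 4, East: 3, West: 2, Central: 3, Coastal: 4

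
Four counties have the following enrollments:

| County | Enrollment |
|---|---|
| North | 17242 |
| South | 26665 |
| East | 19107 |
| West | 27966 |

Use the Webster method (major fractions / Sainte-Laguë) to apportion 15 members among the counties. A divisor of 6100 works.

North: 3; South: 4; East: 3; West: 5

With modified divisor 6100: modified quotas North 2.827, South 4.371, East 3.132, West 4.585.
Rounding to the nearest integer: North 3, South 4, East 3, West 5 (total 15).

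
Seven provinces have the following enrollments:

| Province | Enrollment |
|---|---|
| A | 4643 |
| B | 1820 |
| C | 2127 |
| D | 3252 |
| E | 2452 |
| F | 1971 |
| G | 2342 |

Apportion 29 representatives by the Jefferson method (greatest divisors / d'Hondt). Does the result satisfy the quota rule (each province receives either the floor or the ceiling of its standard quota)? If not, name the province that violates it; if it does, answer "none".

Standard quotas: A 7.236, B 2.837, C 3.315, D 5.068, E 3.822, F 3.072, G 3.650.
Jefferson allocation: A 7, B 3, C 3, D 5, E 4, F 3, G 4.
Every allocation lies between the lower and upper quota.

none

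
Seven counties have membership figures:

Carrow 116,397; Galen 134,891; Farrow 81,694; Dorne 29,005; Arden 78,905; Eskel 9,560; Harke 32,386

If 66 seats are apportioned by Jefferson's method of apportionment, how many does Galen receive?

Standard divisor 482838/66 ≈ 7315.727; standard quotas: Carrow 15.911, Galen 18.438, Farrow 11.167, Dorne 3.965, Arden 10.786, Eskel 1.307, Harke 4.427.
Rounding down gives 15, 18, 11, 3, 10, 1, 4 = 62 seats, so the divisor must be adjusted.
With modified divisor 7000: modified quotas Carrow 16.628, Galen 19.270, Farrow 11.671, Dorne 4.144, Arden 11.272, Eskel 1.366, Harke 4.627.
Rounding down: Carrow 16, Galen 19, Farrow 11, Dorne 4, Arden 11, Eskel 1, Harke 4 (total 66).
Galen receives 19.

19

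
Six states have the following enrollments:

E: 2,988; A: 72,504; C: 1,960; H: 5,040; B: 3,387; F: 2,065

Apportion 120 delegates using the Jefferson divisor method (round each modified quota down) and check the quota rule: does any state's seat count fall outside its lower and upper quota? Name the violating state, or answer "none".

A

Standard quotas: E 4.077, A 98.932, C 2.674, H 6.877, B 4.622, F 2.818.
Jefferson allocation: E 4, A 101, C 2, H 7, B 4, F 2.
A has quota 98.932 (lower 98, upper 99) but receives 101 — outside the quota interval.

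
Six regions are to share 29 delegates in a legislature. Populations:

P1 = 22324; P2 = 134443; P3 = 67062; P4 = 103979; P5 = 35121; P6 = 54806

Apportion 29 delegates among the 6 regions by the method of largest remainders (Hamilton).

The standard divisor is 417735/29 ≈ 14404.655.
Standard quotas: P1 1.5498, P2 9.3333, P3 4.6556, P4 7.2184, P5 2.4382, P6 3.8047.
Lower quotas: P1 1, P2 9, P3 4, P4 7, P5 2, P6 3 (sum 26, leaving 3 seats).
Remainders in descending order: P6 0.8047, P3 0.6556, P1 0.5498, P5 0.4382, P2 0.3333, P4 0.2184.
The surplus seats go to P6, P3, P1.

P1 2, P2 9, P3 5, P4 7, P5 2, P6 4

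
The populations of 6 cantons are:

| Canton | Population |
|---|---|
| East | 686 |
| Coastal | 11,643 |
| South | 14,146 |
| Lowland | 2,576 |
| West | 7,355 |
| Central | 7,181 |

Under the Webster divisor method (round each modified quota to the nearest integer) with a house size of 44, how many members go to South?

14

Standard divisor 43587/44 ≈ 990.614; standard quotas: East 0.693, Coastal 11.753, South 14.280, Lowland 2.600, West 7.425, Central 7.249.
Rounding to the nearest integer gives East 1, Coastal 12, South 14, Lowland 3, West 7, Central 7 — total 44, matching the house size, so no adjustment is needed.
South receives 14.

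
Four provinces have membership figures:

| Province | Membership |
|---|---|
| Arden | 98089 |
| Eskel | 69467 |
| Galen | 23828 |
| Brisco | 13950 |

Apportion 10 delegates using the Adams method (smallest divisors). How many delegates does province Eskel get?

Standard divisor 205334/10 ≈ 20533.4; standard quotas: Arden 4.777, Eskel 3.383, Galen 1.160, Brisco 0.679.
Rounding up gives 5, 4, 2, 1 = 12 seats, so the divisor must be adjusted.
With modified divisor 24383.4: modified quotas Arden 4.023, Eskel 2.849, Galen 0.977, Brisco 0.572.
Rounding up: Arden 5, Eskel 3, Galen 1, Brisco 1 (total 10).
Eskel receives 3.

3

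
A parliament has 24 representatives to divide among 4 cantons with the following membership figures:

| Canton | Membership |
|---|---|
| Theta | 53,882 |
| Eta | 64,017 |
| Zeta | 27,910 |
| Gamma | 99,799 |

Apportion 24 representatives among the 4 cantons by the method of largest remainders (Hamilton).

Theta 5; Eta 6; Zeta 3; Gamma 10

The standard divisor is 245608/24 ≈ 10233.667.
Standard quotas: Theta 5.2652, Eta 6.2555, Zeta 2.7273, Gamma 9.7520.
Lower quotas: Theta 5, Eta 6, Zeta 2, Gamma 9 (sum 22, leaving 2 seats).
Remainders in descending order: Gamma 0.7520, Zeta 0.7273, Theta 0.2652, Eta 0.2555.
Largest remainders: Gamma, Zeta receive the extra seats.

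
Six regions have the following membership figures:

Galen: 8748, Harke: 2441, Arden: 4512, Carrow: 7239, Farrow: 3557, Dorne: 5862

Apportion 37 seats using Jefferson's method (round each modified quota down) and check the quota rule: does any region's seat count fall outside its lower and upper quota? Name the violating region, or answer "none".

Standard quotas: Galen 10.003, Harke 2.791, Arden 5.159, Carrow 8.277, Farrow 4.067, Dorne 6.703.
Jefferson allocation: Galen 10, Harke 3, Arden 5, Carrow 8, Farrow 4, Dorne 7.
Every allocation lies between the lower and upper quota.

none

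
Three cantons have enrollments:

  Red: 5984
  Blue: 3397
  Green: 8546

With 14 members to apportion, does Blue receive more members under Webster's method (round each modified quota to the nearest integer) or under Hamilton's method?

Webster

Webster: Red 5, Blue 3, Green 6.
Hamilton: Red 5, Blue 2, Green 7.
Blue gets 3 under Webster and 2 under Hamilton.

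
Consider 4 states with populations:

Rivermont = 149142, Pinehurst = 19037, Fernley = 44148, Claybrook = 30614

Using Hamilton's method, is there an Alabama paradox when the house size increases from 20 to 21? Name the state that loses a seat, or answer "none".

Pinehurst

At 20 seats: Rivermont 12, Pinehurst 2, Fernley 4, Claybrook 2.
At 21 seats: Rivermont 13, Pinehurst 1, Fernley 4, Claybrook 3.
Pinehurst drops from 2 to 1.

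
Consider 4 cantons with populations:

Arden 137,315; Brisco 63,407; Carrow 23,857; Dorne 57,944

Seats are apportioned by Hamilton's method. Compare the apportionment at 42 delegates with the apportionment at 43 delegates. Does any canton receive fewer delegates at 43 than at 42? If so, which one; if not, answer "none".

Carrow

At 42 seats: Arden 20, Brisco 9, Carrow 4, Dorne 9.
At 43 seats: Arden 21, Brisco 10, Carrow 3, Dorne 9.
Carrow drops from 4 to 3.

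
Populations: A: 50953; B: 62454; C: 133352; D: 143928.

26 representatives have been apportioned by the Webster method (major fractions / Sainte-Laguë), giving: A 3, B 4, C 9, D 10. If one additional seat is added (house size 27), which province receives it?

Priority for the next seat is population ÷ (current seats + 0.5).
Priorities: A 14558.000, B 13878.667, C 14037.053, D 13707.429.
Highest priority: A.

A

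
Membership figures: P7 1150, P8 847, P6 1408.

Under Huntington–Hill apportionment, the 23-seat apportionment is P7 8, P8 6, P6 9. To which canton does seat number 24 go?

Priority for the next seat is population ÷ (√(s·(s+1))).
Priorities: P7 135.529, P8 130.695, P6 148.416.
Highest priority: P6.

P6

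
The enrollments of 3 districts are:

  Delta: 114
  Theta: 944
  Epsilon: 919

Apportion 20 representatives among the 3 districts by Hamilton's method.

Delta 1, Theta 10, Epsilon 9

Total 1977; standard divisor 1977/20 ≈ 98.85.
Standard quotas: Delta 1.153, Theta 9.550, Epsilon 9.297.
Lower quotas: Delta 1, Theta 9, Epsilon 9 (sum 19, leaving 1 seat).
Remainders in descending order: Theta 0.550, Epsilon 0.297, Delta 0.153.
Largest remainder: Theta receives the extra seat.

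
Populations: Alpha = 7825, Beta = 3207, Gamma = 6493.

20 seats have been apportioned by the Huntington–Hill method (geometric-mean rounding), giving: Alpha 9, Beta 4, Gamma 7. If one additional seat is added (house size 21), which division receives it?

Gamma

Priority for the next seat is population ÷ (√(s·(s+1))).
Priorities: Alpha 824.827, Beta 717.107, Gamma 867.664.
Highest priority: Gamma.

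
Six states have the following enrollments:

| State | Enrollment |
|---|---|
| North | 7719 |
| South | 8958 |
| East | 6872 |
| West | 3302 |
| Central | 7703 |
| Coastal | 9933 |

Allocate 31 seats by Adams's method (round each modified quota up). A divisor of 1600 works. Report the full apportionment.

With modified divisor 1600: modified quotas North 4.824, South 5.599, East 4.295, West 2.064, Central 4.814, Coastal 6.208.
Rounding up: North 5, South 6, East 5, West 3, Central 5, Coastal 7 (total 31).

North: 5, South: 6, East: 5, West: 3, Central: 5, Coastal: 7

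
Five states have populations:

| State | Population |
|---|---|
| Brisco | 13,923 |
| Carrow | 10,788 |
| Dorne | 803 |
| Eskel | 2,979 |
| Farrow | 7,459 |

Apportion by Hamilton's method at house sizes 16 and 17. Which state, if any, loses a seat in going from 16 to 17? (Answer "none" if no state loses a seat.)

Dorne

At 16 seats: Brisco 6, Carrow 5, Dorne 1, Eskel 1, Farrow 3.
At 17 seats: Brisco 7, Carrow 5, Dorne 0, Eskel 1, Farrow 4.
Dorne drops from 1 to 0.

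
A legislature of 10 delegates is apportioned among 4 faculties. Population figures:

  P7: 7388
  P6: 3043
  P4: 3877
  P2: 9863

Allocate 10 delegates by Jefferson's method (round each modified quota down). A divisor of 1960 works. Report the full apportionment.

With modified divisor 1960: modified quotas P7 3.769, P6 1.553, P4 1.978, P2 5.032.
Rounding down: P7 3, P6 1, P4 1, P2 5 (total 10).

P7: 3, P6: 1, P4: 1, P2: 5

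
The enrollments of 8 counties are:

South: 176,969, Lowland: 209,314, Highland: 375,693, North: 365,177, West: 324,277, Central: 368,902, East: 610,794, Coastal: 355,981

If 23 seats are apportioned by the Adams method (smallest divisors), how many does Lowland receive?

Standard divisor 2787107/23 ≈ 121178.565; standard quotas: South 1.460, Lowland 1.727, Highland 3.100, North 3.014, West 2.676, Central 3.044, East 5.040, Coastal 2.938.
Rounding up gives 2, 2, 4, 4, 3, 4, 6, 3 = 28 seats, so the divisor must be adjusted.
With modified divisor 157400: modified quotas South 1.124, Lowland 1.330, Highland 2.387, North 2.320, West 2.060, Central 2.344, East 3.881, Coastal 2.262.
Rounding up: South 2, Lowland 2, Highland 3, North 3, West 3, Central 3, East 4, Coastal 3 (total 23).
Lowland receives 2.

2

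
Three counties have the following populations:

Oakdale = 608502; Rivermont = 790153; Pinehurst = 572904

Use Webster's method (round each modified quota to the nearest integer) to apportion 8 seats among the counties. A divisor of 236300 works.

With modified divisor 236300: modified quotas Oakdale 2.575, Rivermont 3.344, Pinehurst 2.424.
Rounding to the nearest integer: Oakdale 3, Rivermont 3, Pinehurst 2 (total 8).

Oakdale=3, Rivermont=3, Pinehurst=2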